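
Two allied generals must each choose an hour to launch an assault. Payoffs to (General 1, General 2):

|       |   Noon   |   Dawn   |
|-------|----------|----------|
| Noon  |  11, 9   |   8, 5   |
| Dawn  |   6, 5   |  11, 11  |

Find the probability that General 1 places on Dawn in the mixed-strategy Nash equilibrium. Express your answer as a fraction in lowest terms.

General 1's mix p on Noon must make General 2 indifferent between Noon and Dawn.
General 2's payoff from Noon: 9p + 5(1−p). From Dawn: 5p + 11(1−p).
Set equal: 4p = 6(1−p) → p = 6/10 = 3/5.
Probability on Dawn is 1 − 3/5 = 2/5.

2/5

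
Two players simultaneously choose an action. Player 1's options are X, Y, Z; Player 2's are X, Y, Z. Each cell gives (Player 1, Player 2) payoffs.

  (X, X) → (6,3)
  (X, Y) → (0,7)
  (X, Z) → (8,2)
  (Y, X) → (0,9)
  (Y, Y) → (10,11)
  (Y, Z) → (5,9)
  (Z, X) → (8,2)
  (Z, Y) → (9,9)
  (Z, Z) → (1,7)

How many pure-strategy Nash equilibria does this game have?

1

Both Y: Player 1 gets 10 (best alternative 9); Player 2 gets 11 (best alternative 9). Neither deviates — NE.
Both X is not a NE: Player 1 would switch to Z (8 > 6).
No other cell survives both best-response checks, so there is 1 pure NE.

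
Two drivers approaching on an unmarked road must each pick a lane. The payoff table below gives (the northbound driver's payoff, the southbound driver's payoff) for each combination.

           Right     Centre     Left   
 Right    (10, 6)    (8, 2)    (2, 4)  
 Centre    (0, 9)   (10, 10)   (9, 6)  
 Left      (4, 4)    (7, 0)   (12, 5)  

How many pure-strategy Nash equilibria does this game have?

Both Right: the northbound driver gets 10 (best alternative 4); the southbound driver gets 6 (best alternative 4). Neither deviates — NE.
Both Centre: the northbound driver gets 10 (best alternative 8); the southbound driver gets 10 (best alternative 9). Neither deviates — NE.
Both Left: the northbound driver gets 12 (best alternative 9); the southbound driver gets 5 (best alternative 4). Neither deviates — NE.
(Right, Centre) is not a NE: the northbound driver would switch to Centre (10 > 8).
No other cell survives both best-response checks, so there are 3 pure NE.

3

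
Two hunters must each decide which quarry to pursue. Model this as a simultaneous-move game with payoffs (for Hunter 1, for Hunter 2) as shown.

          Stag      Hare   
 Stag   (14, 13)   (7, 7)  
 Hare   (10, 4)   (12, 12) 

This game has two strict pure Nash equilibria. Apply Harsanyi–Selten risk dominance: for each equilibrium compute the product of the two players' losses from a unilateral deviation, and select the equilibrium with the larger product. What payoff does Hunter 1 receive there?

12

At both Stag: Hunter 1 loses 14 − 10 = 4 by deviating; Hunter 2 loses 13 − 7 = 6. Product = 4·6 = 24.
At both Hare: Hunter 1 loses 12 − 7 = 5 by deviating; Hunter 2 loses 12 − 4 = 8. Product = 5·8 = 40.
40 > 24, so both Hare is risk-dominant. Hunter 1's payoff there is 12.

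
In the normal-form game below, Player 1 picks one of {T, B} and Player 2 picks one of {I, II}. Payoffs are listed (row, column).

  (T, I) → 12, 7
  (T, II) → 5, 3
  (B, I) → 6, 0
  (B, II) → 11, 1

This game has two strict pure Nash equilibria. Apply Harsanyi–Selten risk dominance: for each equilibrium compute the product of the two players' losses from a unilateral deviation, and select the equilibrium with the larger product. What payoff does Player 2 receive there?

7

At (T, I): Player 1 loses 12 − 6 = 6 by deviating; Player 2 loses 7 − 3 = 4. Product = 6·4 = 24.
At (B, II): Player 1 loses 11 − 5 = 6 by deviating; Player 2 loses 1 − 0 = 1. Product = 6·1 = 6.
24 > 6, so (T, I) is risk-dominant. Player 2's payoff there is 7.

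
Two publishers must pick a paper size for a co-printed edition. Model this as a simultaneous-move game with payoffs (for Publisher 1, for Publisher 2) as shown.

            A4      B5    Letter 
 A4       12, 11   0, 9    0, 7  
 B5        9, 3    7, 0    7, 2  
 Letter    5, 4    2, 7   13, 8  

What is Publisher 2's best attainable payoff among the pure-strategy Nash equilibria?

11

Both A4 is a pure NE (Publisher 1: 12 ≥ 9; Publisher 2: 11 ≥ 9). Publisher 2 gets 11.
Both Letter is a pure NE (Publisher 1: 13 ≥ 7; Publisher 2: 8 ≥ 7). Publisher 2 gets 8.
Every other cell has a profitable deviation for at least one player. Highest of {11, 8} is 11.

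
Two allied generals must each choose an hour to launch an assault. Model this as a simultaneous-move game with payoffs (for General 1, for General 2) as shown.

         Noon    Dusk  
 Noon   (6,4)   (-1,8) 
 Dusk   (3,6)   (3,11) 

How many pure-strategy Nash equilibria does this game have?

Both Dusk: General 1 gets 3 (best alternative -1); General 2 gets 11 (best alternative 6). Neither deviates — NE.
Both Noon is not a NE: General 2 would switch to Dusk (8 > 4).
No other cell survives both best-response checks, so there is 1 pure NE.

1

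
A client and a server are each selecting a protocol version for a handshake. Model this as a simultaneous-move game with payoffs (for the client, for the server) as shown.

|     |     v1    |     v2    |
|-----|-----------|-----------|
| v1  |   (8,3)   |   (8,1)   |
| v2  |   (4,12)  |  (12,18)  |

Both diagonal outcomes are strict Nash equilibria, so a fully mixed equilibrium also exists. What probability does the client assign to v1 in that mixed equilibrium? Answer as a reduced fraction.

3/4

The client's mix p on v1 must make the server indifferent between v1 and v2.
The server's payoff from v1: 3p + 12(1−p). From v2: 1p + 18(1−p).
Set equal: 2p = 6(1−p) → p = 6/8 = 3/4.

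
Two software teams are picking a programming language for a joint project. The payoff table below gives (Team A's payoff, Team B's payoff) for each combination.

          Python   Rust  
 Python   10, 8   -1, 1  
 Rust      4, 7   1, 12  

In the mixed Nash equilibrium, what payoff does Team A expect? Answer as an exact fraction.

7/4

Team B mixes with probability q on Python, chosen so Team A is indifferent: 10q + (-1)(1−q) = 4q + 1(1−q) gives q = 1/4.
Team A's expected payoff (from either row, since indifferent) is 10·1/4 + (-1)·3/4 = 7/4.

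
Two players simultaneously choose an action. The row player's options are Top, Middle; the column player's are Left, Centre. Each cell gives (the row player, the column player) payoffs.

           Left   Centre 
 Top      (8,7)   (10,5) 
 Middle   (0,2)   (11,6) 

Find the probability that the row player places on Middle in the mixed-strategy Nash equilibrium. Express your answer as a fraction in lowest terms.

1/3

The row player's mix p on Top must make the column player indifferent between Left and Centre.
The column player's payoff from Left: 7p + 2(1−p). From Centre: 5p + 6(1−p).
Set equal: 2p = 4(1−p) → p = 4/6 = 2/3.
Probability on Middle is 1 − 2/3 = 1/3.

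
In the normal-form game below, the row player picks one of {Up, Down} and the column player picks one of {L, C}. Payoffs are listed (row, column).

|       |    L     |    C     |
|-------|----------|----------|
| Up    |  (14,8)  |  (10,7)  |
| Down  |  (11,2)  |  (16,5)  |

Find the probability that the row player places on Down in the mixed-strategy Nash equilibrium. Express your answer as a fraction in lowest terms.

The row player's mix p on Up must make the column player indifferent between L and C.
The column player's payoff from L: 8p + 2(1−p). From C: 7p + 5(1−p).
Set equal: 1p = 3(1−p) → p = 3/4.
Probability on Down is 1 − 3/4 = 1/4.

1/4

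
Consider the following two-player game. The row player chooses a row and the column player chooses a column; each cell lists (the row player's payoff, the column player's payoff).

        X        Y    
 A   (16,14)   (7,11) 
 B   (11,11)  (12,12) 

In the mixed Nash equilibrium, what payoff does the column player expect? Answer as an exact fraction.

The row player mixes with probability p on A, chosen so the column player is indifferent: 14p + 11(1−p) = 11p + 12(1−p) gives p = 1/4.
The column player's expected payoff is 14·1/4 + 11·3/4 = 47/4.

47/4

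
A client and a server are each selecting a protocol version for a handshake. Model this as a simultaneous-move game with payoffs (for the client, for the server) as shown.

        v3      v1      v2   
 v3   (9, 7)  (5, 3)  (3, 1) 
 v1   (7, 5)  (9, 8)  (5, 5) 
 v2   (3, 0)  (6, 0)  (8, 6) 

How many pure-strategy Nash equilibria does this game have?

3

Both v3: the client gets 9 (best alternative 7); the server gets 7 (best alternative 3). Neither deviates — NE.
Both v1: the client gets 9 (best alternative 6); the server gets 8 (best alternative 5). Neither deviates — NE.
Both v2: the client gets 8 (best alternative 5); the server gets 6 (best alternative 0). Neither deviates — NE.
(v1, v2) is not a NE: the client would switch to v2 (8 > 5).
No other cell survives both best-response checks, so there are 3 pure NE.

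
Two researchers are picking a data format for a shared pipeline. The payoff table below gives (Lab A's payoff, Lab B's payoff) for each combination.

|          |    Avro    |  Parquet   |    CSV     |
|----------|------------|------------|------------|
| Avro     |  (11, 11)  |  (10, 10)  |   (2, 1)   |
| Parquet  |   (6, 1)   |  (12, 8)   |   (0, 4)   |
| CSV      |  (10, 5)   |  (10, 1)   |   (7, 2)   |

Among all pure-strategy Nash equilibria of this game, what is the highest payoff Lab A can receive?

Both Avro is a pure NE (Lab A: 11 ≥ 10; Lab B: 11 ≥ 10). Lab A gets 11.
Both Parquet is a pure NE (Lab A: 12 ≥ 10; Lab B: 8 ≥ 4). Lab A gets 12.
Every other cell has a profitable deviation for at least one player. Highest of {11, 12} is 12.

12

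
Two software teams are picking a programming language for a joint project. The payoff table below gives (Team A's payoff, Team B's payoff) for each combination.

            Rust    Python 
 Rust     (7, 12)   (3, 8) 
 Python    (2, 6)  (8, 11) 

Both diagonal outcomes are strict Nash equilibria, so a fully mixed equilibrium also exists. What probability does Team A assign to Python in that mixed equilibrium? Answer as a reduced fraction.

Team A's mix p on Rust must make Team B indifferent between Rust and Python.
Team B's payoff from Rust: 12p + 6(1−p). From Python: 8p + 11(1−p).
Set equal: 4p = 5(1−p) → p = 5/9.
Probability on Python is 1 − 5/9 = 4/9.

4/9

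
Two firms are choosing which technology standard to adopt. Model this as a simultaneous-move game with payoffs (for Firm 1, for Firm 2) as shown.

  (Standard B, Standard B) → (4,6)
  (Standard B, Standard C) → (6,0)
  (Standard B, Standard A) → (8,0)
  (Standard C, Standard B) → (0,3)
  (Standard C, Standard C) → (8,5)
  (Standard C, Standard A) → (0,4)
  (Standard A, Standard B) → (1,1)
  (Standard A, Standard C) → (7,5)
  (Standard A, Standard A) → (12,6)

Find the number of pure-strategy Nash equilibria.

Both Standard B: Firm 1 gets 4 (best alternative 1); Firm 2 gets 6 (best alternative 0). Neither deviates — NE.
Both Standard C: Firm 1 gets 8 (best alternative 7); Firm 2 gets 5 (best alternative 4). Neither deviates — NE.
Both Standard A: Firm 1 gets 12 (best alternative 8); Firm 2 gets 6 (best alternative 5). Neither deviates — NE.
(Standard C, Standard A) is not a NE: Firm 1 would switch to Standard A (12 > 0).
No other cell survives both best-response checks, so there are 3 pure NE.

3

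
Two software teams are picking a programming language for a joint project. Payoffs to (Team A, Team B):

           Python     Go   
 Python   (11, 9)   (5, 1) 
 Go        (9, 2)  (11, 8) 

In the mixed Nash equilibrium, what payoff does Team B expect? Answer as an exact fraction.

Team A mixes with probability p on Python, chosen so Team B is indifferent: 9p + 2(1−p) = 1p + 8(1−p) gives p = 3/7.
Team B's expected payoff is 9·3/7 + 2·4/7 = 5.

5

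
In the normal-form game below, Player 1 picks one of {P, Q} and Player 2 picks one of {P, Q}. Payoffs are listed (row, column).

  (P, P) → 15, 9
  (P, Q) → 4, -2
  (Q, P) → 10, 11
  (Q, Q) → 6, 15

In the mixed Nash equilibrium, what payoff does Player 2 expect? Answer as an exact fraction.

Player 1 mixes with probability p on P, chosen so Player 2 is indifferent: 9p + 11(1−p) = (-2)p + 15(1−p) gives p = 4/15.
Player 2's expected payoff is 9·4/15 + 11·11/15 = 157/15.

157/15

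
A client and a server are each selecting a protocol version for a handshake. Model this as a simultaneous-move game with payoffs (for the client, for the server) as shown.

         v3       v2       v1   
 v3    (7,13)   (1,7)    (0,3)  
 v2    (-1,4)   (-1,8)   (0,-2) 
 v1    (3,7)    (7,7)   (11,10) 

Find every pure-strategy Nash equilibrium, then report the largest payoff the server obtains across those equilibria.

13

Both v3 is a pure NE (the client: 7 ≥ 3; the server: 13 ≥ 7). The server gets 13.
Both v1 is a pure NE (the client: 11 ≥ 0; the server: 10 ≥ 7). The server gets 10.
Every other cell has a profitable deviation for at least one player. Highest of {13, 10} is 13.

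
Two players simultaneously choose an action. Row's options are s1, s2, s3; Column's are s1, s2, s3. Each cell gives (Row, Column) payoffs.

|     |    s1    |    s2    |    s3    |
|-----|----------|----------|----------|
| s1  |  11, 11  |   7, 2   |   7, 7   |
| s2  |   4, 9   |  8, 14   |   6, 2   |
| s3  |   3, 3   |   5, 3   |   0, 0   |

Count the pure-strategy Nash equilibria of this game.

2

Both s1: Row gets 11 (best alternative 4); Column gets 11 (best alternative 7). Neither deviates — NE.
Both s2: Row gets 8 (best alternative 7); Column gets 14 (best alternative 9). Neither deviates — NE.
Both s3 is not a NE: Row would switch to s1 (7 > 0).
No other cell survives both best-response checks, so there are 2 pure NE.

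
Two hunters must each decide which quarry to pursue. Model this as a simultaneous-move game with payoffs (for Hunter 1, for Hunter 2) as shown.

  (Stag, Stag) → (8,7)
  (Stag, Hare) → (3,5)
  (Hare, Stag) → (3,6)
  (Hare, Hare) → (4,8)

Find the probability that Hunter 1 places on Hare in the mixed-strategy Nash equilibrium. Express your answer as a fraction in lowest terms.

Hunter 1's mix p on Stag must make Hunter 2 indifferent between Stag and Hare.
Hunter 2's payoff from Stag: 7p + 6(1−p). From Hare: 5p + 8(1−p).
Set equal: 2p = 2(1−p) → p = 2/4 = 1/2.
Probability on Hare is 1 − 1/2 = 1/2.

1/2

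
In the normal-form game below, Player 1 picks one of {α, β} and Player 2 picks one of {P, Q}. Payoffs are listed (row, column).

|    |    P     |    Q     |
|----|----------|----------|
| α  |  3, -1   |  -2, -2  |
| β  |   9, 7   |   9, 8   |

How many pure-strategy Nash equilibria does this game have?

1

(β, Q): Player 1 gets 9 (best alternative -2); Player 2 gets 8 (best alternative 7). Neither deviates — NE.
(α, P) is not a NE: Player 1 would switch to β (9 > 3).
No other cell survives both best-response checks, so there is 1 pure NE.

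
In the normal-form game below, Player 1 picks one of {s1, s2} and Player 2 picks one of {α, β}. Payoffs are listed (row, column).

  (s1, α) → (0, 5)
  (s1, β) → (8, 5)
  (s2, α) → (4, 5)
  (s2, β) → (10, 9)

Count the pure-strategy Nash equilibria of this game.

1

(s2, β): Player 1 gets 10 (best alternative 8); Player 2 gets 9 (best alternative 5). Neither deviates — NE.
(s1, α) is not a NE: Player 1 would switch to s2 (4 > 0).
No other cell survives both best-response checks, so there is 1 pure NE.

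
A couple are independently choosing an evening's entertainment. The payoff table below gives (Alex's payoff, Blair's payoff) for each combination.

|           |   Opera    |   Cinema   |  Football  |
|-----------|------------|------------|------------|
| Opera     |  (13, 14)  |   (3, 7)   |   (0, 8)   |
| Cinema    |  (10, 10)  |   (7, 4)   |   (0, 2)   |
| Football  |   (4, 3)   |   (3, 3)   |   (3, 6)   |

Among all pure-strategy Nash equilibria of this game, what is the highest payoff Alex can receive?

Both Opera is a pure NE (Alex: 13 ≥ 10; Blair: 14 ≥ 8). Alex gets 13.
Both Football is a pure NE (Alex: 3 ≥ 0; Blair: 6 ≥ 3). Alex gets 3.
Every other cell has a profitable deviation for at least one player. Highest of {13, 3} is 13.

13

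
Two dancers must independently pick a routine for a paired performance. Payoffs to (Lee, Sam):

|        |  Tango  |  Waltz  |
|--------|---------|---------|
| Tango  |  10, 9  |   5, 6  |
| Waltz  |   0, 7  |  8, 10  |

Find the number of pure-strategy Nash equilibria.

2

Both Tango: Lee gets 10 (best alternative 0); Sam gets 9 (best alternative 6). Neither deviates — NE.
Both Waltz: Lee gets 8 (best alternative 5); Sam gets 10 (best alternative 7). Neither deviates — NE.
(Tango, Waltz) is not a NE: Lee would switch to Waltz (8 > 5).
No other cell survives both best-response checks, so there are 2 pure NE.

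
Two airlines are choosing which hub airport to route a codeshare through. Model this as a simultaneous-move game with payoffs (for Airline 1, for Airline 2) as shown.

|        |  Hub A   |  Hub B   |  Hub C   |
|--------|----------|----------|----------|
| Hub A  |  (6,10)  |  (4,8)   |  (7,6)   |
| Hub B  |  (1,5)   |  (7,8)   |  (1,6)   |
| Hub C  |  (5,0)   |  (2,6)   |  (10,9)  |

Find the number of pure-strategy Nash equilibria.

Both Hub A: Airline 1 gets 6 (best alternative 5); Airline 2 gets 10 (best alternative 8). Neither deviates — NE.
Both Hub B: Airline 1 gets 7 (best alternative 4); Airline 2 gets 8 (best alternative 6). Neither deviates — NE.
Both Hub C: Airline 1 gets 10 (best alternative 7); Airline 2 gets 9 (best alternative 6). Neither deviates — NE.
(Hub C, Hub B) is not a NE: Airline 1 would switch to Hub B (7 > 2).
No other cell survives both best-response checks, so there are 3 pure NE.

3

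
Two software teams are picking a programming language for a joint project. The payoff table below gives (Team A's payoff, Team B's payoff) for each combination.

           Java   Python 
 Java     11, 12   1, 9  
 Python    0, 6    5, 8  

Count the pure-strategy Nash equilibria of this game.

2

Both Java: Team A gets 11 (best alternative 0); Team B gets 12 (best alternative 9). Neither deviates — NE.
Both Python: Team A gets 5 (best alternative 1); Team B gets 8 (best alternative 6). Neither deviates — NE.
(Java, Python) is not a NE: Team A would switch to Python (5 > 1).
No other cell survives both best-response checks, so there are 2 pure NE.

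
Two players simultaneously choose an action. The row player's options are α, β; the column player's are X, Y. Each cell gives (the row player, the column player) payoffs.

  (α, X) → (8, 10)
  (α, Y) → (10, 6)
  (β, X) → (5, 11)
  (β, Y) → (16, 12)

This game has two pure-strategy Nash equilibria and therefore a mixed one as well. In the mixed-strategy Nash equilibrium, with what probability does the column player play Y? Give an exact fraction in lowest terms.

1/3

The column player's mix q on X must make the row player indifferent between α and β.
The row player's payoff from α: 8q + 10(1−q). From β: 5q + 16(1−q).
Set equal: 3q = 6(1−q) → q = 6/9 = 2/3.
Probability on Y is 1 − 2/3 = 1/3.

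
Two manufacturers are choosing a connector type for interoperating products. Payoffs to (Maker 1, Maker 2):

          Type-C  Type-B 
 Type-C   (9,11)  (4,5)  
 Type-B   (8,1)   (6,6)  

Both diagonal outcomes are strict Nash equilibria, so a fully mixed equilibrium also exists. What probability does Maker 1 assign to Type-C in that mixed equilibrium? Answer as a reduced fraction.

5/11

Maker 1's mix p on Type-C must make Maker 2 indifferent between Type-C and Type-B.
Maker 2's payoff from Type-C: 11p + 1(1−p). From Type-B: 5p + 6(1−p).
Set equal: 6p = 5(1−p) → p = 5/11.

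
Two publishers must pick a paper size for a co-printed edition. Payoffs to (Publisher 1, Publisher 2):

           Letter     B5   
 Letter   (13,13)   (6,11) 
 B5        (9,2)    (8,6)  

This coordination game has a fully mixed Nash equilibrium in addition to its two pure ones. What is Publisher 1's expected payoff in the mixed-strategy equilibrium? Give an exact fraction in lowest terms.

Publisher 2 mixes with probability q on Letter, chosen so Publisher 1 is indifferent: 13q + 6(1−q) = 9q + 8(1−q) gives q = 1/3.
Publisher 1's expected payoff (from either row, since indifferent) is 13·1/3 + 6·2/3 = 25/3.

25/3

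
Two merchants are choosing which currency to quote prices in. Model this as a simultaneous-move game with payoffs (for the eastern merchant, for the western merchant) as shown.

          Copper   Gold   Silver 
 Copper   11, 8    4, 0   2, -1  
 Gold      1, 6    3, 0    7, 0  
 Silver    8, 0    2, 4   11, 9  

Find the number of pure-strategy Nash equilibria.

Both Copper: the eastern merchant gets 11 (best alternative 8); the western merchant gets 8 (best alternative 0). Neither deviates — NE.
Both Silver: the eastern merchant gets 11 (best alternative 7); the western merchant gets 9 (best alternative 4). Neither deviates — NE.
Both Gold is not a NE: the eastern merchant would switch to Copper (4 > 3).
No other cell survives both best-response checks, so there are 2 pure NE.

2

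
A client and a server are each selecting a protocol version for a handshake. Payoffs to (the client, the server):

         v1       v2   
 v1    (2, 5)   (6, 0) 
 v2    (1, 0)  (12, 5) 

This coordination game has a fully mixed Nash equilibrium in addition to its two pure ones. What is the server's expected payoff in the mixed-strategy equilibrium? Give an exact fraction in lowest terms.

The client mixes with probability p on v1, chosen so the server is indifferent: 5p + 0(1−p) = 0p + 5(1−p) gives p = 1/2.
The server's expected payoff is 5·1/2 + 0·1/2 = 5/2.

5/2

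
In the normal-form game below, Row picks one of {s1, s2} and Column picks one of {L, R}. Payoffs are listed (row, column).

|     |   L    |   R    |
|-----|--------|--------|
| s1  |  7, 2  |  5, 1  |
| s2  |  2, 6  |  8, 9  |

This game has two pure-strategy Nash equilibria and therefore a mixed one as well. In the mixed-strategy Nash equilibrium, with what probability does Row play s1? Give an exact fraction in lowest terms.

Row's mix p on s1 must make Column indifferent between L and R.
Column's payoff from L: 2p + 6(1−p). From R: 1p + 9(1−p).
Set equal: 1p = 3(1−p) → p = 3/4.

3/4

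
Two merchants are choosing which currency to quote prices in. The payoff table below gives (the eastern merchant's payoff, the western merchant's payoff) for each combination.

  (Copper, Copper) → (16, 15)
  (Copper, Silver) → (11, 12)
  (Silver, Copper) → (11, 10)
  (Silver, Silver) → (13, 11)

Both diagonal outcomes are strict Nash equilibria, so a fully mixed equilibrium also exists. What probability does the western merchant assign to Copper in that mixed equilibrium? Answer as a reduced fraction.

2/7

The western merchant's mix q on Copper must make the eastern merchant indifferent between Copper and Silver.
The eastern merchant's payoff from Copper: 16q + 11(1−q). From Silver: 11q + 13(1−q).
Set equal: 5q = 2(1−q) → q = 2/7.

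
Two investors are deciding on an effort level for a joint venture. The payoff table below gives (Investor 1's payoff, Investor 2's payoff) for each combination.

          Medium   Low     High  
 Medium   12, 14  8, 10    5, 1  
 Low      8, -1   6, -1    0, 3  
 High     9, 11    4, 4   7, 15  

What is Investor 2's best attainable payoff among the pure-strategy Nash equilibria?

15

Both Medium is a pure NE (Investor 1: 12 ≥ 9; Investor 2: 14 ≥ 10). Investor 2 gets 14.
Both High is a pure NE (Investor 1: 7 ≥ 5; Investor 2: 15 ≥ 11). Investor 2 gets 15.
Every other cell has a profitable deviation for at least one player. Highest of {14, 15} is 15.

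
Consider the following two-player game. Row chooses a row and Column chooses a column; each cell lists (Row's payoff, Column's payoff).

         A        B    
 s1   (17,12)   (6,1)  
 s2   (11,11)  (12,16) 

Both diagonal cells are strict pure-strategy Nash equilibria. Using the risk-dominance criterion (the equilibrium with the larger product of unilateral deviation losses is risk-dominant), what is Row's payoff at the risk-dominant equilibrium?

At (s1, A): Row loses 17 − 11 = 6 by deviating; Column loses 12 − 1 = 11. Product = 6·11 = 66.
At (s2, B): Row loses 12 − 6 = 6 by deviating; Column loses 16 − 11 = 5. Product = 6·5 = 30.
66 > 30, so (s1, A) is risk-dominant. Row's payoff there is 17.

17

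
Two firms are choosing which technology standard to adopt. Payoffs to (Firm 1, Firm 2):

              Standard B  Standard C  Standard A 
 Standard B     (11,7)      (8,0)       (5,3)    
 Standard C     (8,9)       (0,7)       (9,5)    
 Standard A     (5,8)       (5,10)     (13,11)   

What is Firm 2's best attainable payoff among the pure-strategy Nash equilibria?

Both Standard B is a pure NE (Firm 1: 11 ≥ 8; Firm 2: 7 ≥ 3). Firm 2 gets 7.
Both Standard A is a pure NE (Firm 1: 13 ≥ 9; Firm 2: 11 ≥ 10). Firm 2 gets 11.
Every other cell has a profitable deviation for at least one player. Highest of {7, 11} is 11.

11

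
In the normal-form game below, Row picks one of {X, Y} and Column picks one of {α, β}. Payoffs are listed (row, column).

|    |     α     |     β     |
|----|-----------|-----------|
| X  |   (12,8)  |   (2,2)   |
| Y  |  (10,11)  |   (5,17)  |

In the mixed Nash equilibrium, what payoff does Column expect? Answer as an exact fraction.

Row mixes with probability p on X, chosen so Column is indifferent: 8p + 11(1−p) = 2p + 17(1−p) gives p = 1/2.
Column's expected payoff is 8·1/2 + 11·1/2 = 19/2.

19/2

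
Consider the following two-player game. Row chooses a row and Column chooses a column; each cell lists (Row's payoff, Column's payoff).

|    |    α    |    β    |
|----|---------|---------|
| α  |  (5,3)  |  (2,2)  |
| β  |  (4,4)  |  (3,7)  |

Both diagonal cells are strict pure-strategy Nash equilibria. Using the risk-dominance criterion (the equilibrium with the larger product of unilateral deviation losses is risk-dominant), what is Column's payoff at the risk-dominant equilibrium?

At both α: Row loses 5 − 4 = 1 by deviating; Column loses 3 − 2 = 1. Product = 1·1 = 1.
At both β: Row loses 3 − 2 = 1 by deviating; Column loses 7 − 4 = 3. Product = 1·3 = 3.
3 > 1, so both β is risk-dominant. Column's payoff there is 7.

7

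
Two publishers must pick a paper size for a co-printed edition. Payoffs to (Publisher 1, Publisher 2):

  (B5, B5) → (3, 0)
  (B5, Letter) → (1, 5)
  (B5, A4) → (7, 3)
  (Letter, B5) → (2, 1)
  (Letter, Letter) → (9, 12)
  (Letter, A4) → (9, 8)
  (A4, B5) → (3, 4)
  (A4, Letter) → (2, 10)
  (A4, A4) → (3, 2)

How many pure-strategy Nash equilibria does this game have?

Both Letter: Publisher 1 gets 9 (best alternative 2); Publisher 2 gets 12 (best alternative 8). Neither deviates — NE.
Both A4 is not a NE: Publisher 1 would switch to Letter (9 > 3).
No other cell survives both best-response checks, so there is 1 pure NE.

1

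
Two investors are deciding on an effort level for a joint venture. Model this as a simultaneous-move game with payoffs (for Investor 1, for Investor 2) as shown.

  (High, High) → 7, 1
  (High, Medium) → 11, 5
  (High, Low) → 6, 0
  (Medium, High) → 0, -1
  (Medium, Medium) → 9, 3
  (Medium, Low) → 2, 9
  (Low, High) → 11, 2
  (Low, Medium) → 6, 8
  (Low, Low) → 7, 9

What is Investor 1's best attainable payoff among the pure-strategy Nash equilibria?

(High, Medium) is a pure NE (Investor 1: 11 ≥ 9; Investor 2: 5 ≥ 1). Investor 1 gets 11.
Both Low is a pure NE (Investor 1: 7 ≥ 6; Investor 2: 9 ≥ 8). Investor 1 gets 7.
Every other cell has a profitable deviation for at least one player. Highest of {11, 7} is 11.

11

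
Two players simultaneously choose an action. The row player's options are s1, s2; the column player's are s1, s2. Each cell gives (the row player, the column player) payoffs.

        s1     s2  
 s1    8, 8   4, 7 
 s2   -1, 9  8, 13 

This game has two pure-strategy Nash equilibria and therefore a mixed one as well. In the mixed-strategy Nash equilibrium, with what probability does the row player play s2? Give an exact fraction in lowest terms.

1/5

The row player's mix p on s1 must make the column player indifferent between s1 and s2.
The column player's payoff from s1: 8p + 9(1−p). From s2: 7p + 13(1−p).
Set equal: 1p = 4(1−p) → p = 4/5.
Probability on s2 is 1 − 4/5 = 1/5.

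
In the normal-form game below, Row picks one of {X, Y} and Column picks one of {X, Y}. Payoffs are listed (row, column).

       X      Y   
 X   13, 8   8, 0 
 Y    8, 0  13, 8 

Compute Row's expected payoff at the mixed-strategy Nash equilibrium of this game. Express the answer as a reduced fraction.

21/2

Column mixes with probability q on X, chosen so Row is indifferent: 13q + 8(1−q) = 8q + 13(1−q) gives q = 1/2.
Row's expected payoff (from either row, since indifferent) is 13·1/2 + 8·1/2 = 21/2.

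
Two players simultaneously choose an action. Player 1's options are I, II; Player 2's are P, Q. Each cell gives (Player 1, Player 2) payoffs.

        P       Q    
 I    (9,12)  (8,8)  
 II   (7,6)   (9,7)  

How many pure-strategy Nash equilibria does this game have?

(I, P): Player 1 gets 9 (best alternative 7); Player 2 gets 12 (best alternative 8). Neither deviates — NE.
(II, Q): Player 1 gets 9 (best alternative 8); Player 2 gets 7 (best alternative 6). Neither deviates — NE.
(I, Q) is not a NE: Player 1 would switch to II (9 > 8).
No other cell survives both best-response checks, so there are 2 pure NE.

2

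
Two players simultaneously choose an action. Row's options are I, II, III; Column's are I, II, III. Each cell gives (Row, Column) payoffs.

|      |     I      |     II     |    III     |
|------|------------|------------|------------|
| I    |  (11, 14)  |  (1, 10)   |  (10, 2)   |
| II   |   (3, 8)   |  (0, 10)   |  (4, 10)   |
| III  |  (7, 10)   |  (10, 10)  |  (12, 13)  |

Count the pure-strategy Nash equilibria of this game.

Both I: Row gets 11 (best alternative 7); Column gets 14 (best alternative 10). Neither deviates — NE.
Both III: Row gets 12 (best alternative 10); Column gets 13 (best alternative 10). Neither deviates — NE.
Both II is not a NE: Row would switch to III (10 > 0).
No other cell survives both best-response checks, so there are 2 pure NE.

2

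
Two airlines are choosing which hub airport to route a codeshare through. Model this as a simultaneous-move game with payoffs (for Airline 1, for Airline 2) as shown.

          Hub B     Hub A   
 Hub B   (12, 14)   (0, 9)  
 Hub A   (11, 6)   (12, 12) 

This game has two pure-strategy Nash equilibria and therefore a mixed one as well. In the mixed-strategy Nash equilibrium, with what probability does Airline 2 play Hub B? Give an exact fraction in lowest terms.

Airline 2's mix q on Hub B must make Airline 1 indifferent between Hub B and Hub A.
Airline 1's payoff from Hub B: 12q + 0(1−q). From Hub A: 11q + 12(1−q).
Set equal: 1q = 12(1−q) → q = 12/13.

12/13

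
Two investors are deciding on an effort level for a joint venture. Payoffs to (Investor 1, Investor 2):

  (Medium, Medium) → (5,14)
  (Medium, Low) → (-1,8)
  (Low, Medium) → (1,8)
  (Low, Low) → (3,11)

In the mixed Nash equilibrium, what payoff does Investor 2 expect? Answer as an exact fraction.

10

Investor 1 mixes with probability p on Medium, chosen so Investor 2 is indifferent: 14p + 8(1−p) = 8p + 11(1−p) gives p = 1/3.
Investor 2's expected payoff is 14·1/3 + 8·2/3 = 10.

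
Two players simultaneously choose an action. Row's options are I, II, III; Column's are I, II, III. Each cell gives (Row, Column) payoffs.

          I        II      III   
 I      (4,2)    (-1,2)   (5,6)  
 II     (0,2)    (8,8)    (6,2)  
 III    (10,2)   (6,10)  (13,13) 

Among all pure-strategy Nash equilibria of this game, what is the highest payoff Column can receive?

Both II is a pure NE (Row: 8 ≥ 6; Column: 8 ≥ 2). Column gets 8.
Both III is a pure NE (Row: 13 ≥ 6; Column: 13 ≥ 10). Column gets 13.
Every other cell has a profitable deviation for at least one player. Highest of {8, 13} is 13.

13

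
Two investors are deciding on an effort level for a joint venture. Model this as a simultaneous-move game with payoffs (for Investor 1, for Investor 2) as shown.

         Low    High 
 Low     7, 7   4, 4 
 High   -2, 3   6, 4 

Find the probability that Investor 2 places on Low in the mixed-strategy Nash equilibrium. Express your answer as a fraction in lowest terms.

2/11

Investor 2's mix q on Low must make Investor 1 indifferent between Low and High.
Investor 1's payoff from Low: 7q + 4(1−q). From High: (-2)q + 6(1−q).
Set equal: 9q = 2(1−q) → q = 2/11.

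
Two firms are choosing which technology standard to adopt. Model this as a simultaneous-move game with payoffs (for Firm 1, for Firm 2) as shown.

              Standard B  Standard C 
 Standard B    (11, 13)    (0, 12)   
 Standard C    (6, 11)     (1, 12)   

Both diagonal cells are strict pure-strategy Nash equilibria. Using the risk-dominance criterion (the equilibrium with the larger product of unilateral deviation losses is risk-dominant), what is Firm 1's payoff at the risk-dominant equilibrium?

11

At both Standard B: Firm 1 loses 11 − 6 = 5 by deviating; Firm 2 loses 13 − 12 = 1. Product = 5·1 = 5.
At both Standard C: Firm 1 loses 1 − 0 = 1 by deviating; Firm 2 loses 12 − 11 = 1. Product = 1·1 = 1.
5 > 1, so both Standard B is risk-dominant. Firm 1's payoff there is 11.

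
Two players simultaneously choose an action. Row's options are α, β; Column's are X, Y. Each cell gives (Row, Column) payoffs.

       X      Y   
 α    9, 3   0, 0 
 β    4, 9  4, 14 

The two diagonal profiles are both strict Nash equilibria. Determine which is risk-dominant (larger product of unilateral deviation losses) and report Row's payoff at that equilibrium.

4

At (α, X): Row loses 9 − 4 = 5 by deviating; Column loses 3 − 0 = 3. Product = 5·3 = 15.
At (β, Y): Row loses 4 − 0 = 4 by deviating; Column loses 14 − 9 = 5. Product = 4·5 = 20.
20 > 15, so (β, Y) is risk-dominant. Row's payoff there is 4.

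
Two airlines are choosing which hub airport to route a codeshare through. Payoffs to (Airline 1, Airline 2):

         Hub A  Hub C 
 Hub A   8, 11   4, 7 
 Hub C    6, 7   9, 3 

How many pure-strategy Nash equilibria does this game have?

1

Both Hub A: Airline 1 gets 8 (best alternative 6); Airline 2 gets 11 (best alternative 7). Neither deviates — NE.
Both Hub C is not a NE: Airline 2 would switch to Hub A (7 > 3).
No other cell survives both best-response checks, so there is 1 pure NE.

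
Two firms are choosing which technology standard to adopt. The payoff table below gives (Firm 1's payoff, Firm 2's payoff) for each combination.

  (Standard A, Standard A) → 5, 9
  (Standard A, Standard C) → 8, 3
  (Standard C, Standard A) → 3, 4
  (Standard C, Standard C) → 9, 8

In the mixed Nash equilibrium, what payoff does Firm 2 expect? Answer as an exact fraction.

Firm 1 mixes with probability p on Standard A, chosen so Firm 2 is indifferent: 9p + 4(1−p) = 3p + 8(1−p) gives p = 2/5.
Firm 2's expected payoff is 9·2/5 + 4·3/5 = 6.

6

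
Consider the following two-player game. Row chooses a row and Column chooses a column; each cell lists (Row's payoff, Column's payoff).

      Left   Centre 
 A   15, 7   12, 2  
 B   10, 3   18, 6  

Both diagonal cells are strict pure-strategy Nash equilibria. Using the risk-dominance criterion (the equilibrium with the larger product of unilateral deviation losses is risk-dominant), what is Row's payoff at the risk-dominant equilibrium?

At (A, Left): Row loses 15 − 10 = 5 by deviating; Column loses 7 − 2 = 5. Product = 5·5 = 25.
At (B, Centre): Row loses 18 − 12 = 6 by deviating; Column loses 6 − 3 = 3. Product = 6·3 = 18.
25 > 18, so (A, Left) is risk-dominant. Row's payoff there is 15.

15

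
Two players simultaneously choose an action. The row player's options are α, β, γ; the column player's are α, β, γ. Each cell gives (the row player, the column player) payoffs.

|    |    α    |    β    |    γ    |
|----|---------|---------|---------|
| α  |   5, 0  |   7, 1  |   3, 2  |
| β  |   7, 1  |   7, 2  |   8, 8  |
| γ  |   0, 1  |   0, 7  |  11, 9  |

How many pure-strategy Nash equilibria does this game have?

1

Both γ: the row player gets 11 (best alternative 8); the column player gets 9 (best alternative 7). Neither deviates — NE.
Both α is not a NE: the row player would switch to β (7 > 5).
No other cell survives both best-response checks, so there is 1 pure NE.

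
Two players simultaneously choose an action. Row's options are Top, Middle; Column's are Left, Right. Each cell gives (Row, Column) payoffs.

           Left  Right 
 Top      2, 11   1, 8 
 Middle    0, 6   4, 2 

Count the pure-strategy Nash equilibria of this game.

(Top, Left): Row gets 2 (best alternative 0); Column gets 11 (best alternative 8). Neither deviates — NE.
(Middle, Right) is not a NE: Column would switch to Left (6 > 2).
No other cell survives both best-response checks, so there is 1 pure NE.

1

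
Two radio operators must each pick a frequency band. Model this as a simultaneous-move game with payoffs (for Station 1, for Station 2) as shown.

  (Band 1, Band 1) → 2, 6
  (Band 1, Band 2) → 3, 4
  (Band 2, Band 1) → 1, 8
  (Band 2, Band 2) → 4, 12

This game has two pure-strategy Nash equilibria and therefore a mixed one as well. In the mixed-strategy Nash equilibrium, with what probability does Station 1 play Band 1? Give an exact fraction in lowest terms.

2/3

Station 1's mix p on Band 1 must make Station 2 indifferent between Band 1 and Band 2.
Station 2's payoff from Band 1: 6p + 8(1−p). From Band 2: 4p + 12(1−p).
Set equal: 2p = 4(1−p) → p = 4/6 = 2/3.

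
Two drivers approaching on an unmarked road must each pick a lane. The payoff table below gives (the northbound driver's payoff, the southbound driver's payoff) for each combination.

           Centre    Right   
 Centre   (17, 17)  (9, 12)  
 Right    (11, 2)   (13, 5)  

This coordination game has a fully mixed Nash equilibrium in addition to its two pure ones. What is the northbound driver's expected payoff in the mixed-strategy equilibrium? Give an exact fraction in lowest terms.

The southbound driver mixes with probability q on Centre, chosen so the northbound driver is indifferent: 17q + 9(1−q) = 11q + 13(1−q) gives q = 2/5.
The northbound driver's expected payoff (from either row, since indifferent) is 17·2/5 + 9·3/5 = 61/5.

61/5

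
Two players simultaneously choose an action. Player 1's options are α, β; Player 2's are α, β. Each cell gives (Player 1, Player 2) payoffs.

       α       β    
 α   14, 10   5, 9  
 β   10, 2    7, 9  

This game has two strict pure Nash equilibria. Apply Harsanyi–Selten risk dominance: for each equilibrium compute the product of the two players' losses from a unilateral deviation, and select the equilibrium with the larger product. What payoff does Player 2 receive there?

At both α: Player 1 loses 14 − 10 = 4 by deviating; Player 2 loses 10 − 9 = 1. Product = 4·1 = 4.
At both β: Player 1 loses 7 − 5 = 2 by deviating; Player 2 loses 9 − 2 = 7. Product = 2·7 = 14.
14 > 4, so both β is risk-dominant. Player 2's payoff there is 9.

9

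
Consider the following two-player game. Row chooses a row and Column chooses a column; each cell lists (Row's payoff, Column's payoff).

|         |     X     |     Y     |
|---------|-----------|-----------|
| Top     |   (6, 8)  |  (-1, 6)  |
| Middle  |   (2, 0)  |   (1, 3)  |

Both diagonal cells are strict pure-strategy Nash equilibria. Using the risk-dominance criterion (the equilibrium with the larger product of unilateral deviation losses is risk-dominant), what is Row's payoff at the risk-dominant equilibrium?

6

At (Top, X): Row loses 6 − 2 = 4 by deviating; Column loses 8 − 6 = 2. Product = 4·2 = 8.
At (Middle, Y): Row loses 1 − (-1) = 2 by deviating; Column loses 3 − 0 = 3. Product = 2·3 = 6.
8 > 6, so (Top, X) is risk-dominant. Row's payoff there is 6.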